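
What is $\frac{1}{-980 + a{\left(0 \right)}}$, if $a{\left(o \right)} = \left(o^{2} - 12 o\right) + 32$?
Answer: $- \frac{1}{948} \approx -0.0010549$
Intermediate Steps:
$a{\left(o \right)} = 32 + o^{2} - 12 o$
$\frac{1}{-980 + a{\left(0 \right)}} = \frac{1}{-980 + \left(32 + 0^{2} - 0\right)} = \frac{1}{-980 + \left(32 + 0 + 0\right)} = \frac{1}{-980 + 32} = \frac{1}{-948} = - \frac{1}{948}$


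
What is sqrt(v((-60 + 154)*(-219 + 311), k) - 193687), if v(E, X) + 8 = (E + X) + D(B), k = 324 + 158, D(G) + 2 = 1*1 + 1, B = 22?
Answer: I*sqrt(184565) ≈ 429.61*I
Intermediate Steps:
D(G) = 0 (D(G) = -2 + (1*1 + 1) = -2 + (1 + 1) = -2 + 2 = 0)
k = 482
v(E, X) = -8 + E + X (v(E, X) = -8 + ((E + X) + 0) = -8 + (E + X) = -8 + E + X)
sqrt(v((-60 + 154)*(-219 + 311), k) - 193687) = sqrt((-8 + (-60 + 154)*(-219 + 311) + 482) - 193687) = sqrt((-8 + 94*92 + 482) - 193687) = sqrt((-8 + 8648 + 482) - 193687) = sqrt(9122 - 193687) = sqrt(-184565) = I*sqrt(184565)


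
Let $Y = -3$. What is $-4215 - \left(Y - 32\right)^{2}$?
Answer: $-5440$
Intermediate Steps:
$-4215 - \left(Y - 32\right)^{2} = -4215 - \left(-3 - 32\right)^{2} = -4215 - \left(-35\right)^{2} = -4215 - 1225 = -5440$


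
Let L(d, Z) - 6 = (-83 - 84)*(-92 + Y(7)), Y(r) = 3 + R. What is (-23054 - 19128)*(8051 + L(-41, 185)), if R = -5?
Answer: -1002033410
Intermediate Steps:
Y(r) = -2 (Y(r) = 3 - 5 = -2)
L(d, Z) = 15704 (L(d, Z) = 6 + (-83 - 84)*(-92 - 2) = 6 - 167*(-94) = 6 + 15698 = 15704)
(-23054 - 19128)*(8051 + L(-41, 185)) = (-23054 - 19128)*(8051 + 15704) = -42182*23755 = -1002033410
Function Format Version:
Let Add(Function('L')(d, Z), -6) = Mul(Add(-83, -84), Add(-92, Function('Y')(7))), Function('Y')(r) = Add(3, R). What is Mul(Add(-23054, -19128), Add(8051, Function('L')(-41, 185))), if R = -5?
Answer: -1002033410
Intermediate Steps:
Function('Y')(r) = -2 (Function('Y')(r) = Add(3, -5) = -2)
Function('L')(d, Z) = 15704 (Function('L')(d, Z) = Add(6, Mul(Add(-83, -84), Add(-92, -2))) = Add(6, Mul(-167, -94)) = Add(6, 15698) = 15704)
Mul(Add(-23054, -19128), Add(8051, Function('L')(-41, 185))) = Mul(Add(-23054, -19128), Add(8051, 15704)) = Mul(-42182, 23755) = -1002033410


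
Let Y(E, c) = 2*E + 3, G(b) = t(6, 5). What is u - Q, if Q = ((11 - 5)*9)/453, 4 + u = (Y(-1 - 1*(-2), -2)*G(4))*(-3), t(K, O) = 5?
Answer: -11947/151 ≈ -79.119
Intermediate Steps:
G(b) = 5
Y(E, c) = 3 + 2*E
u = -79 (u = -4 + ((3 + 2*(-1 - 1*(-2)))*5)*(-3) = -4 + ((3 + 2*(-1 + 2))*5)*(-3) = -4 + ((3 + 2*1)*5)*(-3) = -4 + ((3 + 2)*5)*(-3) = -4 + (5*5)*(-3) = -4 + 25*(-3) = -4 - 75 = -79)
Q = 18/151 (Q = (6*9)*(1/453) = 54*(1/453) = 18/151 ≈ 0.11921)
u - Q = -79 - 1*18/151 = -79 - 18/151 = -11947/151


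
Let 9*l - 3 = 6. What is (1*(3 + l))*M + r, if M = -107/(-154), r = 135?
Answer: 10609/77 ≈ 137.78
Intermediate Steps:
l = 1 (l = ⅓ + (⅑)*6 = ⅓ + ⅔ = 1)
M = 107/154 (M = -107*(-1/154) = 107/154 ≈ 0.69481)
(1*(3 + l))*M + r = (1*(3 + 1))*(107/154) + 135 = (1*4)*(107/154) + 135 = 4*(107/154) + 135 = 214/77 + 135 = 10609/77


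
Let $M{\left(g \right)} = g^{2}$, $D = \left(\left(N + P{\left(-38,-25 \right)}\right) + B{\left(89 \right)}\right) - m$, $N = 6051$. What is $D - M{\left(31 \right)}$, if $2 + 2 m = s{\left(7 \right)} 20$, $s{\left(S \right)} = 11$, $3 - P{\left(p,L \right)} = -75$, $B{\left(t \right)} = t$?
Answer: $5148$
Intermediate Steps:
$P{\left(p,L \right)} = 78$ ($P{\left(p,L \right)} = 3 - -75 = 3 + 75 = 78$)
$m = 109$ ($m = -1 + \frac{11 \cdot 20}{2} = -1 + \frac{1}{2} \cdot 220 = -1 + 110 = 109$)
$D = 6109$ ($D = \left(\left(6051 + 78\right) + 89\right) - 109 = \left(6129 + 89\right) - 109 = 6218 - 109 = 6109$)
$D - M{\left(31 \right)} = 6109 - 31^{2} = 6109 - 961 = 5148$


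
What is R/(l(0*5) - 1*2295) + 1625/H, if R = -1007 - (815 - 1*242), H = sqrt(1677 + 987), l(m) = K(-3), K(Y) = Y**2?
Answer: 790/1143 + 1625*sqrt(74)/444 ≈ 32.175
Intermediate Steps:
l(m) = 9 (l(m) = (-3)**2 = 9)
H = 6*sqrt(74) (H = sqrt(2664) = 6*sqrt(74) ≈ 51.614)
R = -1580 (R = -1007 - (815 - 242) = -1007 - 1*573 = -1007 - 573 = -1580)
R/(l(0*5) - 1*2295) + 1625/H = -1580/(9 - 1*2295) + 1625/((6*sqrt(74))) = -1580/(9 - 2295) + 1625*(sqrt(74)/444) = -1580/(-2286) + 1625*sqrt(74)/444 = -1580*(-1/2286) + 1625*sqrt(74)/444 = 790/1143 + 1625*sqrt(74)/444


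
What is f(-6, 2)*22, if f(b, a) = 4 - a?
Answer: 44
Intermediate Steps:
f(-6, 2)*22 = (4 - 1*2)*22 = (4 - 2)*22 = 2*22 = 44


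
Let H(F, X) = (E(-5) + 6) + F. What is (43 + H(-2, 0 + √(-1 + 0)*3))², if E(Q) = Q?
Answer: 1764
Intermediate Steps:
H(F, X) = 1 + F (H(F, X) = (-5 + 6) + F = 1 + F)
(43 + H(-2, 0 + √(-1 + 0)*3))² = (43 + (1 - 2))² = (43 - 1)² = 42² = 1764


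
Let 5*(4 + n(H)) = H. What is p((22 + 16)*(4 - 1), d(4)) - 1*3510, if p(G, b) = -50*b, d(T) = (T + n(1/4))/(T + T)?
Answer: -56165/16 ≈ -3510.3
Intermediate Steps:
n(H) = -4 + H/5
d(T) = (-79/20 + T)/(2*T) (d(T) = (T + (-4 + (1/5)/4))/(T + T) = (T + (-4 + (1/5)*(1/4)))/((2*T)) = (T + (-4 + 1/20))*(1/(2*T)) = (T - 79/20)*(1/(2*T)) = (-79/20 + T)*(1/(2*T)) = (-79/20 + T)/(2*T))
p((22 + 16)*(4 - 1), d(4)) - 1*3510 = -5*(-79 + 20*4)/(4*4) - 1*3510 = -5*(-79 + 80)/(4*4) - 3510 = -5/(4*4) - 3510 = -50*1/160 - 3510 = -5/16 - 3510 = -56165/16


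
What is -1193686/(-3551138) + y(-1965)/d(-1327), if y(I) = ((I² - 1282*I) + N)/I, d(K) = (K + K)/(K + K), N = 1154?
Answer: -11329636757126/3488993085 ≈ -3247.3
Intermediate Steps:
d(K) = 1 (d(K) = (2*K)/((2*K)) = (2*K)*(1/(2*K)) = 1)
y(I) = (1154 + I² - 1282*I)/I (y(I) = ((I² - 1282*I) + 1154)/I = (1154 + I² - 1282*I)/I)
-1193686/(-3551138) + y(-1965)/d(-1327) = -1193686/(-3551138) + (-1282 - 1965 + 1154/(-1965))/1 = -1193686*(-1/3551138) + (-1282 - 1965 + 1154*(-1/1965))*1 = 596843/1775569 + (-1282 - 1965 - 1154/1965)*1 = 596843/1775569 - 6381509/1965*1 = 596843/1775569 - 6381509/1965 = -11329636757126/3488993085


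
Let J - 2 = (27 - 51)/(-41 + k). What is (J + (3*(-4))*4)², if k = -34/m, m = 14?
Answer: 2982529/1444 ≈ 2065.5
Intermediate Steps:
k = -17/7 (k = -34/14 = -34*1/14 = -17/7 ≈ -2.4286)
J = 97/38 (J = 2 + (27 - 51)/(-41 - 17/7) = 2 - 24/(-304/7) = 2 - 24*(-7/304) = 2 + 21/38 = 97/38 ≈ 2.5526)
(J + (3*(-4))*4)² = (97/38 + (3*(-4))*4)² = (97/38 - 12*4)² = (97/38 - 48)² = (-1727/38)² = 2982529/1444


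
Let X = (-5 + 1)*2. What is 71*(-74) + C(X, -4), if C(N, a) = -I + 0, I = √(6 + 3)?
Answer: -5257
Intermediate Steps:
X = -8 (X = -4*2 = -8)
I = 3 (I = √9 = 3)
C(N, a) = -3 (C(N, a) = -1*3 + 0 = -3 + 0 = -3)
71*(-74) + C(X, -4) = 71*(-74) - 3 = -5254 - 3 = -5257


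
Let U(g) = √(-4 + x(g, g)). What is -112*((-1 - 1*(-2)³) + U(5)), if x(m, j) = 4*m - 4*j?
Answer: -784 - 224*I ≈ -784.0 - 224.0*I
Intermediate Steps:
x(m, j) = -4*j + 4*m
U(g) = 2*I (U(g) = √(-4 + (-4*g + 4*g)) = √(-4 + 0) = √(-4) = 2*I)
-112*((-1 - 1*(-2)³) + U(5)) = -112*((-1 - 1*(-2)³) + 2*I) = -112*((-1 - 1*(-8)) + 2*I) = -112*((-1 + 8) + 2*I) = -112*(7 + 2*I) = -784 - 224*I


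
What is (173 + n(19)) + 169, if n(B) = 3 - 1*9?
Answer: 336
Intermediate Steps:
n(B) = -6 (n(B) = 3 - 9 = -6)
(173 + n(19)) + 169 = (173 - 6) + 169 = 167 + 169 = 336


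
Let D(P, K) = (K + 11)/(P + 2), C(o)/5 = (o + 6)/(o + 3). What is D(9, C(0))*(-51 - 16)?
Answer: -1407/11 ≈ -127.91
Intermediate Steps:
C(o) = 5*(6 + o)/(3 + o) (C(o) = 5*((o + 6)/(o + 3)) = 5*((6 + o)/(3 + o)) = 5*(6 + o)/(3 + o))
D(P, K) = (11 + K)/(2 + P)
D(9, C(0))*(-51 - 16) = ((11 + 5*(6 + 0)/(3 + 0))/(2 + 9))*(-51 - 16) = ((11 + 5*6/3)/11)*(-67) = ((11 + 5*(1/3)*6)/11)*(-67) = ((11 + 10)/11)*(-67) = ((1/11)*21)*(-67) = (21/11)*(-67) = -1407/11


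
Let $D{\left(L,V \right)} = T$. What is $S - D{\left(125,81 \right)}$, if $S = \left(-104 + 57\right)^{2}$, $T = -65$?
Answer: $2274$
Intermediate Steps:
$D{\left(L,V \right)} = -65$
$S = 2209$ ($S = \left(-47\right)^{2} = 2209$)
$S - D{\left(125,81 \right)} = 2209 - -65 = 2209 + 65 = 2274$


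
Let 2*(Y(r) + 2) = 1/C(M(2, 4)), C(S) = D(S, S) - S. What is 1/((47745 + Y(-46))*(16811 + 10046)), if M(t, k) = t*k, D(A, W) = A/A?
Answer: 14/17951245657 ≈ 7.7989e-10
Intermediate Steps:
D(A, W) = 1
M(t, k) = k*t
C(S) = 1 - S
Y(r) = -29/14 (Y(r) = -2 + 1/(2*(1 - 4*2)) = -2 + 1/(2*(1 - 1*8)) = -2 + 1/(2*(1 - 8)) = -2 + (½)/(-7) = -2 + (½)*(-⅐) = -2 - 1/14 = -29/14)
1/((47745 + Y(-46))*(16811 + 10046)) = 1/((47745 - 29/14)*(16811 + 10046)) = 1/((668401/14)*26857) = 1/(17951245657/14) = 14/17951245657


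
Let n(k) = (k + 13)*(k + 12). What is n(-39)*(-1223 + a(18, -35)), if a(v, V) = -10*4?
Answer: -886626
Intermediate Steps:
n(k) = (12 + k)*(13 + k) (n(k) = (13 + k)*(12 + k) = (12 + k)*(13 + k))
a(v, V) = -40
n(-39)*(-1223 + a(18, -35)) = (156 + (-39)² + 25*(-39))*(-1223 - 40) = (156 + 1521 - 975)*(-1263) = 702*(-1263) = -886626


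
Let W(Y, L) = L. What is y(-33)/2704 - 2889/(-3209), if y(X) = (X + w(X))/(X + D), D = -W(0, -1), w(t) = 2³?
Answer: 250059617/277668352 ≈ 0.90057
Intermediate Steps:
w(t) = 8
D = 1 (D = -1*(-1) = 1)
y(X) = (8 + X)/(1 + X) (y(X) = (X + 8)/(X + 1) = (8 + X)/(1 + X))
y(-33)/2704 - 2889/(-3209) = ((8 - 33)/(1 - 33))/2704 - 2889/(-3209) = (-25/(-32))*(1/2704) - 2889*(-1/3209) = -1/32*(-25)*(1/2704) + 2889/3209 = (25/32)*(1/2704) + 2889/3209 = 25/86528 + 2889/3209 = 250059617/277668352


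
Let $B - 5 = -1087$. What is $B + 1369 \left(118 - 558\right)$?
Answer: $-603442$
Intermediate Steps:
$B = -1082$ ($B = 5 - 1087 = -1082$)
$B + 1369 \left(118 - 558\right) = -1082 + 1369 \left(118 - 558\right) = -1082 + 1369 \left(-440\right) = -1082 - 602360 = -603442$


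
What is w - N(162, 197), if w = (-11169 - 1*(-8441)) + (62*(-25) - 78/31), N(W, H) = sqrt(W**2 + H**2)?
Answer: -132696/31 - sqrt(65053) ≈ -4535.6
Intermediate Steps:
N(W, H) = sqrt(H**2 + W**2)
w = -132696/31 (w = (-11169 + 8441) + (-1550 - 78*1/31) = -2728 + (-1550 - 78/31) = -2728 - 48128/31 = -132696/31 ≈ -4280.5)
w - N(162, 197) = -132696/31 - sqrt(197**2 + 162**2) = -132696/31 - sqrt(38809 + 26244) = -132696/31 - sqrt(65053)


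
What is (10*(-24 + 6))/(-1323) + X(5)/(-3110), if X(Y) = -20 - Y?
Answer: 13175/91434 ≈ 0.14409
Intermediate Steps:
(10*(-24 + 6))/(-1323) + X(5)/(-3110) = (10*(-24 + 6))/(-1323) + (-20 - 1*5)/(-3110) = (10*(-18))*(-1/1323) + (-20 - 5)*(-1/3110) = -180*(-1/1323) - 25*(-1/3110) = 20/147 + 5/622 = 13175/91434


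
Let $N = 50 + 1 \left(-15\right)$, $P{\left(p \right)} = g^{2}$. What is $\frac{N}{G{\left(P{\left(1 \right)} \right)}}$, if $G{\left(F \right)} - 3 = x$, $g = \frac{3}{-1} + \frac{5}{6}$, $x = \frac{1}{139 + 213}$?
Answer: $\frac{1760}{151} \approx 11.656$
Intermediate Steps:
$x = \frac{1}{352} \approx 0.0028409$
$g = - \frac{13}{6}$ ($g = 3 \left(-1\right) + 5 \cdot \frac{1}{6} = -3 + \frac{5}{6} = - \frac{13}{6} \approx -2.1667$)
$P{\left(p \right)} = \frac{169}{36}$ ($P{\left(p \right)} = \left(- \frac{13}{6}\right)^{2} = \frac{169}{36}$)
$G{\left(F \right)} = \frac{1057}{352}$ ($G{\left(F \right)} = 3 + \frac{1}{352} = \frac{1057}{352}$)
$N = 35$ ($N = 50 - 15 = 35$)
$\frac{N}{G{\left(P{\left(1 \right)} \right)}} = \frac{35}{\frac{1057}{352}} = 35 \cdot \frac{352}{1057} = \frac{1760}{151}$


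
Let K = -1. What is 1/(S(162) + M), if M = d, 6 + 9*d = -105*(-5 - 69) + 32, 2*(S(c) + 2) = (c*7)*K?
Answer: 9/2675 ≈ 0.0033645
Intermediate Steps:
S(c) = -2 - 7*c/2 (S(c) = -2 + ((c*7)*(-1))/2 = -2 + ((7*c)*(-1))/2 = -2 + (-7*c)/2 = -2 - 7*c/2)
d = 7796/9 (d = -⅔ + (-105*(-5 - 69) + 32)/9 = -⅔ + (-105*(-74) + 32)/9 = -⅔ + (7770 + 32)/9 = -⅔ + (⅑)*7802 = -⅔ + 7802/9 = 7796/9 ≈ 866.22)
M = 7796/9 ≈ 866.22
1/(S(162) + M) = 1/((-2 - 7/2*162) + 7796/9) = 1/((-2 - 567) + 7796/9) = 1/(-569 + 7796/9) = 1/(2675/9) = 9/2675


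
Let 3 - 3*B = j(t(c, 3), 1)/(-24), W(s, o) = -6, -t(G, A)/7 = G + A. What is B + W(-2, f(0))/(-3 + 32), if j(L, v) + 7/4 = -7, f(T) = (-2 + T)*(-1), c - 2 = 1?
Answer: 5609/8352 ≈ 0.67158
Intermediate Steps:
c = 3 (c = 2 + 1 = 3)
f(T) = 2 - T
t(G, A) = -7*A - 7*G (t(G, A) = -7*(G + A) = -7*(A + G) = -7*A - 7*G)
j(L, v) = -35/4 (j(L, v) = -7/4 - 7 = -35/4)
B = 253/288 (B = 1 - (-35)/(12*(-24)) = 1 - (-35)*(-1)/(12*24) = 1 - ⅓*35/96 = 1 - 35/288 = 253/288 ≈ 0.87847)
B + W(-2, f(0))/(-3 + 32) = 253/288 - 6/(-3 + 32) = 253/288 - 6/29 = 5609/8352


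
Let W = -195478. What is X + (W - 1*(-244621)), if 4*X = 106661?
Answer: 303233/4 ≈ 75808.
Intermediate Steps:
X = 106661/4 (X = (1/4)*106661 = 106661/4 ≈ 26665.)
X + (W - 1*(-244621)) = 106661/4 + (-195478 - 1*(-244621)) = 106661/4 + (-195478 + 244621) = 106661/4 + 49143 = 303233/4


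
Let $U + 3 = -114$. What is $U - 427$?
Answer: $-544$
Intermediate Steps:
$U = -117$ ($U = -3 - 114 = -117$)
$U - 427 = -117 - 427 = -544$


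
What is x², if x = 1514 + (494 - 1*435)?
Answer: 2474329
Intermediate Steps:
x = 1573 (x = 1514 + (494 - 435) = 1514 + 59 = 1573)
x² = 1573² = 2474329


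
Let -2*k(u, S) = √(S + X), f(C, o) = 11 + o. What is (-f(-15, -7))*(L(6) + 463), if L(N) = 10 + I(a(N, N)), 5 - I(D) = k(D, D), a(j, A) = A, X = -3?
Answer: -1912 - 2*√3 ≈ -1915.5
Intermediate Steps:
k(u, S) = -√(-3 + S)/2 (k(u, S) = -√(S - 3)/2 = -√(-3 + S)/2)
I(D) = 5 + √(-3 + D)/2 (I(D) = 5 - (-1)*√(-3 + D)/2 = 5 + √(-3 + D)/2)
L(N) = 15 + √(-3 + N)/2 (L(N) = 10 + (5 + √(-3 + N)/2) = 15 + √(-3 + N)/2)
(-f(-15, -7))*(L(6) + 463) = (-(11 - 7))*((15 + √(-3 + 6)/2) + 463) = (-1*4)*((15 + √3/2) + 463) = -4*(478 + √3/2) = -1912 - 2*√3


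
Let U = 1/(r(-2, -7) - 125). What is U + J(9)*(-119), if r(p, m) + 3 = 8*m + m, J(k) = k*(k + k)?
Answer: -3682099/191 ≈ -19278.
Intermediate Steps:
J(k) = 2*k² (J(k) = k*(2*k) = 2*k²)
r(p, m) = -3 + 9*m (r(p, m) = -3 + (8*m + m) = -3 + 9*m)
U = -1/191 (U = 1/((-3 + 9*(-7)) - 125) = 1/((-3 - 63) - 125) = 1/(-66 - 125) = 1/(-191) = -1/191 ≈ -0.0052356)
U + J(9)*(-119) = -1/191 + (2*9²)*(-119) = -1/191 + (2*81)*(-119) = -1/191 + 162*(-119) = -1/191 - 19278 = -3682099/191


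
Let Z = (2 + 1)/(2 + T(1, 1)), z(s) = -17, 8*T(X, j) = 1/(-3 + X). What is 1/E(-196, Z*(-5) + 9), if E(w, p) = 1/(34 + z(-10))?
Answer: 17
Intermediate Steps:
T(X, j) = 1/(8*(-3 + X))
Z = 48/31 (Z = (2 + 1)/(2 + 1/(8*(-3 + 1))) = 3/(2 + (1/8)/(-2)) = 3/(2 + (1/8)*(-1/2)) = 3/(2 - 1/16) = 3/(31/16) = 3*(16/31) = 48/31 ≈ 1.5484)
E(w, p) = 1/17 (E(w, p) = 1/(34 - 17) = 1/17)
1/E(-196, Z*(-5) + 9) = 1/(1/17) = 17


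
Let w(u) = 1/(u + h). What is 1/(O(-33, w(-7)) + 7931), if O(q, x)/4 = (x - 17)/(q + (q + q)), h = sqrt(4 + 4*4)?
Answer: 2254418199/17881361212189 - 792*sqrt(5)/17881361212189 ≈ 0.00012608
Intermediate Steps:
h = 2*sqrt(5) (h = sqrt(4 + 16) = sqrt(20) = 2*sqrt(5) ≈ 4.4721)
w(u) = 1/(u + 2*sqrt(5))
O(q, x) = 4*(-17 + x)/(3*q) (O(q, x) = 4*((x - 17)/(q + (q + q))) = 4*((-17 + x)/(q + 2*q)) = 4*((-17 + x)/((3*q))) = 4*((-17 + x)*(1/(3*q))) = 4*((-17 + x)/(3*q)) = 4*(-17 + x)/(3*q))
1/(O(-33, w(-7)) + 7931) = 1/((4/3)*(-17 + 1/(-7 + 2*sqrt(5)))/(-33) + 7931) = 1/((4/3)*(-1/33)*(-17 + 1/(-7 + 2*sqrt(5))) + 7931) = 1/((68/99 - 4/(99*(-7 + 2*sqrt(5)))) + 7931) = 1/(785237/99 - 4/(99*(-7 + 2*sqrt(5))))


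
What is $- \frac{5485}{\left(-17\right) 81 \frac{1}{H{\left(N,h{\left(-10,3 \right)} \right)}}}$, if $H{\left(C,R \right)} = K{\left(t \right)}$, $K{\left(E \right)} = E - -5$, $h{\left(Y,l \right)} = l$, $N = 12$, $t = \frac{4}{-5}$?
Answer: $\frac{7679}{459} \approx 16.73$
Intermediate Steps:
$t = - \frac{4}{5}$ ($t = 4 \left(- \frac{1}{5}\right) = - \frac{4}{5} \approx -0.8$)
$K{\left(E \right)} = 5 + E$ ($K{\left(E \right)} = E + 5 = 5 + E$)
$H{\left(C,R \right)} = \frac{21}{5}$ ($H{\left(C,R \right)} = 5 - \frac{4}{5} = \frac{21}{5}$)
$- \frac{5485}{\left(-17\right) 81 \frac{1}{H{\left(N,h{\left(-10,3 \right)} \right)}}} = - \frac{5485}{\left(-17\right) 81 \frac{1}{\frac{21}{5}}} = - \frac{5485}{\left(-1377\right) \frac{5}{21}} = - \frac{5485}{- \frac{2295}{7}} = \left(-5485\right) \left(- \frac{7}{2295}\right) = \frac{7679}{459}$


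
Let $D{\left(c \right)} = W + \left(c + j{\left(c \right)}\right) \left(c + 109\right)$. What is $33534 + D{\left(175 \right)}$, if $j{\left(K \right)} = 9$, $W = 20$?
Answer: $85810$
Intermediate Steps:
$D{\left(c \right)} = 20 + \left(9 + c\right) \left(109 + c\right)$ ($D{\left(c \right)} = 20 + \left(c + 9\right) \left(c + 109\right) = 20 + \left(9 + c\right) \left(109 + c\right)$)
$33534 + D{\left(175 \right)} = 33534 + \left(1001 + 175^{2} + 118 \cdot 175\right) = 33534 + \left(1001 + 30625 + 20650\right) = 33534 + 52276 = 85810$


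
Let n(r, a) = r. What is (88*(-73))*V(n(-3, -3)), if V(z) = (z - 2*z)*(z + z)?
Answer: 115632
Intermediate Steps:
V(z) = -2*z² (V(z) = (-z)*(2*z) = -2*z²)
(88*(-73))*V(n(-3, -3)) = (88*(-73))*(-2*(-3)²) = -(-12848)*9 = -6424*(-18) = 115632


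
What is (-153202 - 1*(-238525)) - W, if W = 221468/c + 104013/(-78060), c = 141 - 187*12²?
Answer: 59476629499457/696997740 ≈ 85333.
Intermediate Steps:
c = -26787 (c = 141 - 187*144 = 141 - 26928 = -26787)
W = -6691329437/696997740 (W = 221468/(-26787) + 104013/(-78060) = 221468*(-1/26787) + 104013*(-1/78060) = -221468/26787 - 34671/26020 = -6691329437/696997740 ≈ -9.6002)
(-153202 - 1*(-238525)) - W = (-153202 - 1*(-238525)) - 1*(-6691329437/696997740) = (-153202 + 238525) + 6691329437/696997740 = 85323 + 6691329437/696997740 = 59476629499457/696997740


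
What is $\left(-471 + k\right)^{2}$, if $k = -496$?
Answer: $935089$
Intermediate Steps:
$\left(-471 + k\right)^{2} = \left(-471 - 496\right)^{2} = \left(-967\right)^{2} = 935089$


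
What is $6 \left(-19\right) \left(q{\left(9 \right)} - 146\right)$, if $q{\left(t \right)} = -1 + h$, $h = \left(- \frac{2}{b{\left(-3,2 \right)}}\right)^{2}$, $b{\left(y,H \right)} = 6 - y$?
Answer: $\frac{452314}{27} \approx 16752.0$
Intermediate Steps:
$h = \frac{4}{81}$ ($h = \left(- \frac{2}{6 - -3}\right)^{2} = \left(- \frac{2}{6 + 3}\right)^{2} = \left(- \frac{2}{9}\right)^{2} = \frac{4}{81} \approx 0.049383$)
$q{\left(t \right)} = - \frac{77}{81}$ ($q{\left(t \right)} = -1 + \frac{4}{81} = - \frac{77}{81}$)
$6 \left(-19\right) \left(q{\left(9 \right)} - 146\right) = 6 \left(-19\right) \left(- \frac{77}{81} - 146\right) = \left(-114\right) \left(- \frac{11903}{81}\right) = \frac{452314}{27}$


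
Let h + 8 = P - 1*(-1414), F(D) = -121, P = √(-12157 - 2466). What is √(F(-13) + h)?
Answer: √(1285 + I*√14623) ≈ 35.886 + 1.6848*I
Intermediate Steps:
P = I*√14623 (P = √(-14623) = I*√14623 ≈ 120.93*I)
h = 1406 + I*√14623 (h = -8 + (I*√14623 - 1*(-1414)) = -8 + (I*√14623 + 1414) = -8 + (1414 + I*√14623) = 1406 + I*√14623 ≈ 1406.0 + 120.93*I)
√(F(-13) + h) = √(-121 + (1406 + I*√14623)) = √(1285 + I*√14623)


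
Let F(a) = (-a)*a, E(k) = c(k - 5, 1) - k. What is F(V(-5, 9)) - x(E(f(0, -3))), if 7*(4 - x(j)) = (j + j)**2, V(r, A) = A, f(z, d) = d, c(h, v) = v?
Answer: -531/7 ≈ -75.857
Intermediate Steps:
E(k) = 1 - k
x(j) = 4 - 4*j**2/7 (x(j) = 4 - (j + j)**2/7 = 4 - 4*j**2/7)
F(a) = -a**2
F(V(-5, 9)) - x(E(f(0, -3))) = -1*9**2 - (4 - 4*(1 - 1*(-3))**2/7) = -1*81 - (4 - 4*(1 + 3)**2/7) = -81 - (4 - 4/7*4**2) = -81 - (4 - 4/7*16) = -81 - (4 - 64/7) = -81 - 1*(-36/7) = -81 + 36/7 = -531/7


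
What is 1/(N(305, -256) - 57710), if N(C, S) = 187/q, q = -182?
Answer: -182/10503407 ≈ -1.7328e-5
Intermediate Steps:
N(C, S) = -187/182 (N(C, S) = 187/(-182) = 187*(-1/182) = -187/182)
1/(N(305, -256) - 57710) = 1/(-187/182 - 57710) = 1/(-10503407/182) = -182/10503407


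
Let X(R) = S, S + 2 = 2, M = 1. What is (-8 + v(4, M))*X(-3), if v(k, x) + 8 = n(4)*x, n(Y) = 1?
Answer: 0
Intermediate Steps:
S = 0 (S = -2 + 2 = 0)
v(k, x) = -8 + x (v(k, x) = -8 + 1*x = -8 + x)
X(R) = 0
(-8 + v(4, M))*X(-3) = (-8 + (-8 + 1))*0 = (-8 - 7)*0 = -15*0 = 0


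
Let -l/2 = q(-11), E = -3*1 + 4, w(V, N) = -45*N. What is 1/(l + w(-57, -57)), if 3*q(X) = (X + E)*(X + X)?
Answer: 3/7255 ≈ 0.00041351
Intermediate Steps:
E = 1 (E = -3 + 4 = 1)
q(X) = 2*X*(1 + X)/3 (q(X) = ((X + 1)*(X + X))/3 = ((1 + X)*(2*X))/3 = (2*X*(1 + X))/3 = 2*X*(1 + X)/3)
l = -440/3 (l = -4*(-11)*(1 - 11)/3 = -4*(-11)*(-10)/3 = -2*220/3 = -440/3 ≈ -146.67)
1/(l + w(-57, -57)) = 1/(-440/3 - 45*(-57)) = 1/(-440/3 + 2565) = 1/(7255/3) = 3/7255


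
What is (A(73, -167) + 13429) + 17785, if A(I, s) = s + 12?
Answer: 31059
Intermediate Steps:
A(I, s) = 12 + s
(A(73, -167) + 13429) + 17785 = ((12 - 167) + 13429) + 17785 = (-155 + 13429) + 17785 = 13274 + 17785 = 31059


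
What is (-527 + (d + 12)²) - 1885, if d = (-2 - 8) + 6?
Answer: -2348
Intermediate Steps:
d = -4 (d = -10 + 6 = -4)
(-527 + (d + 12)²) - 1885 = (-527 + (-4 + 12)²) - 1885 = (-527 + 8²) - 1885 = (-527 + 64) - 1885 = -463 - 1885 = -2348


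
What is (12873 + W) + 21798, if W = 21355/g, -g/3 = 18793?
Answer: 1954694954/56379 ≈ 34671.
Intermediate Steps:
g = -56379 (g = -3*18793 = -56379)
W = -21355/56379 (W = 21355/(-56379) = 21355*(-1/56379) = -21355/56379 ≈ -0.37878)
(12873 + W) + 21798 = (12873 - 21355/56379) + 21798 = 725745512/56379 + 21798 = 1954694954/56379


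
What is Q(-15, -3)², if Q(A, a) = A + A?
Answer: 900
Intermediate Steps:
Q(A, a) = 2*A
Q(-15, -3)² = (2*(-15))² = (-30)² = 900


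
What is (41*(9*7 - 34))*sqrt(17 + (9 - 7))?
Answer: 1189*sqrt(19) ≈ 5182.7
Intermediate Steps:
(41*(9*7 - 34))*sqrt(17 + (9 - 7)) = (41*(63 - 34))*sqrt(17 + 2) = (41*29)*sqrt(19) = 1189*sqrt(19)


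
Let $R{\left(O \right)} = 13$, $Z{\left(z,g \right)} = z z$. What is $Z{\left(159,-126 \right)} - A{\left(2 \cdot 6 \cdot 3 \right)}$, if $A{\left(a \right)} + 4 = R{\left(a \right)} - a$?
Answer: $25308$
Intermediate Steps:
$Z{\left(z,g \right)} = z^{2}$
$A{\left(a \right)} = 9 - a$ ($A{\left(a \right)} = -4 - \left(-13 + a\right) = 9 - a$)
$Z{\left(159,-126 \right)} - A{\left(2 \cdot 6 \cdot 3 \right)} = 159^{2} - \left(9 - 2 \cdot 6 \cdot 3\right) = 25281 - \left(9 - 12 \cdot 3\right) = 25281 - \left(9 - 36\right) = 25281 - -27 = 25281 + 27 = 25308$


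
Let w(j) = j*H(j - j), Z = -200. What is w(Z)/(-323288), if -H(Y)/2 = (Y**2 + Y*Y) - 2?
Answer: 100/40411 ≈ 0.0024746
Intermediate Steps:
H(Y) = 4 - 4*Y**2 (H(Y) = -2*((Y**2 + Y*Y) - 2) = -2*((Y**2 + Y**2) - 2) = -2*(2*Y**2 - 2) = -2*(-2 + 2*Y**2) = 4 - 4*Y**2)
w(j) = 4*j (w(j) = j*(4 - 4*(j - j)**2) = j*(4 - 4*0**2) = j*(4 - 4*0) = j*(4 + 0) = j*4 = 4*j)
w(Z)/(-323288) = (4*(-200))/(-323288) = -800*(-1/323288) = 100/40411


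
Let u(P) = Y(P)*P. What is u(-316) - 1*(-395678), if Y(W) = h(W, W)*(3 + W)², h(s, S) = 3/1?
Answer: -92478934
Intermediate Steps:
h(s, S) = 3 (h(s, S) = 1*3 = 3)
Y(W) = 3*(3 + W)²
u(P) = 3*P*(3 + P)² (u(P) = (3*(3 + P)²)*P = 3*P*(3 + P)²)
u(-316) - 1*(-395678) = 3*(-316)*(3 - 316)² - 1*(-395678) = 3*(-316)*(-313)² + 395678 = 3*(-316)*97969 + 395678 = -92874612 + 395678 = -92478934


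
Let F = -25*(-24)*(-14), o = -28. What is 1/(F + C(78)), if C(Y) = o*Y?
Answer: -1/10584 ≈ -9.4482e-5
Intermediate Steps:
C(Y) = -28*Y
F = -8400 (F = 600*(-14) = -8400)
1/(F + C(78)) = 1/(-8400 - 28*78) = 1/(-8400 - 2184) = 1/(-10584) = -1/10584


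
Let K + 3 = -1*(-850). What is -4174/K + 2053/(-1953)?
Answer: -1412959/236313 ≈ -5.9792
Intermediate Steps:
K = 847 (K = -3 - 1*(-850) = -3 + 850 = 847)
-4174/K + 2053/(-1953) = -4174/847 + 2053/(-1953) = -4174*1/847 + 2053*(-1/1953) = -4174/847 - 2053/1953 = -1412959/236313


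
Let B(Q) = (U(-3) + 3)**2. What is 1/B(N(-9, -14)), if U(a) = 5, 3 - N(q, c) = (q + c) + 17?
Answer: 1/64 ≈ 0.015625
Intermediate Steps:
N(q, c) = -14 - c - q (N(q, c) = 3 - ((q + c) + 17) = 3 - ((c + q) + 17) = 3 - (17 + c + q) = 3 + (-17 - c - q) = -14 - c - q)
B(Q) = 64 (B(Q) = (5 + 3)**2 = 8**2 = 64)
1/B(N(-9, -14)) = 1/64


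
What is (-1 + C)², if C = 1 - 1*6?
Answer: 36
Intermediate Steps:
C = -5 (C = 1 - 6 = -5)
(-1 + C)² = (-1 - 5)² = (-6)² = 36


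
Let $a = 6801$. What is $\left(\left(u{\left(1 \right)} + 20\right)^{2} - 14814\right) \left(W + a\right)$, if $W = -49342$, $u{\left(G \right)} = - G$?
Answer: $614845073$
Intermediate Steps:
$\left(\left(u{\left(1 \right)} + 20\right)^{2} - 14814\right) \left(W + a\right) = \left(\left(\left(-1\right) 1 + 20\right)^{2} - 14814\right) \left(-49342 + 6801\right) = \left(\left(-1 + 20\right)^{2} - 14814\right) \left(-42541\right) = \left(19^{2} - 14814\right) \left(-42541\right) = \left(361 - 14814\right) \left(-42541\right) = \left(-14453\right) \left(-42541\right) = 614845073$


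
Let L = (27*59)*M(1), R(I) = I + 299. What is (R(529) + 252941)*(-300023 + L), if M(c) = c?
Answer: -75732282670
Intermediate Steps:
R(I) = 299 + I
L = 1593 (L = (27*59)*1 = 1593*1 = 1593)
(R(529) + 252941)*(-300023 + L) = ((299 + 529) + 252941)*(-300023 + 1593) = (828 + 252941)*(-298430) = 253769*(-298430) = -75732282670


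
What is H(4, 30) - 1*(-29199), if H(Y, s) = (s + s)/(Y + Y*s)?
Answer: 905184/31 ≈ 29199.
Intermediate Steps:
H(Y, s) = 2*s/(Y + Y*s) (H(Y, s) = (2*s)/(Y + Y*s) = 2*s/(Y + Y*s))
H(4, 30) - 1*(-29199) = 2*30/(4*(1 + 30)) - 1*(-29199) = 2*30*(¼)/31 + 29199 = 2*30*(¼)*(1/31) + 29199 = 15/31 + 29199 = 905184/31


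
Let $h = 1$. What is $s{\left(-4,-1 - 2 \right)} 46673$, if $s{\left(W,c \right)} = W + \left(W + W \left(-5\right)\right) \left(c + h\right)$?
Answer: $-1680228$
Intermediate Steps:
$s{\left(W,c \right)} = W - 4 W \left(1 + c\right)$ ($s{\left(W,c \right)} = W + \left(W + W \left(-5\right)\right) \left(c + 1\right) = W + \left(W - 5 W\right) \left(1 + c\right) = W + - 4 W \left(1 + c\right) = W - 4 W \left(1 + c\right)$)
$s{\left(-4,-1 - 2 \right)} 46673 = \left(-1\right) \left(-4\right) \left(3 + 4 \left(-1 - 2\right)\right) 46673 = \left(-1\right) \left(-4\right) \left(3 + 4 \left(-3\right)\right) 46673 = \left(-1\right) \left(-4\right) \left(3 - 12\right) 46673 = \left(-1\right) \left(-4\right) \left(-9\right) 46673 = \left(-36\right) 46673 = -1680228$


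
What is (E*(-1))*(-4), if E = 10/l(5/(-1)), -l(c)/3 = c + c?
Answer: 4/3 ≈ 1.3333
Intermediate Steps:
l(c) = -6*c (l(c) = -3*(c + c) = -6*c)
E = ⅓ (E = 10/((-30/(-1))) = 10/((-30*(-1))) = 10/((-6*(-5))) = 10/30 = 10*(1/30) = ⅓ ≈ 0.33333)
(E*(-1))*(-4) = ((⅓)*(-1))*(-4) = -⅓*(-4) = 4/3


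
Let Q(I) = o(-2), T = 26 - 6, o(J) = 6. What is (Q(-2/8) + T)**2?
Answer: 676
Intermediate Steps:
T = 20
Q(I) = 6
(Q(-2/8) + T)**2 = (6 + 20)**2 = 26**2 = 676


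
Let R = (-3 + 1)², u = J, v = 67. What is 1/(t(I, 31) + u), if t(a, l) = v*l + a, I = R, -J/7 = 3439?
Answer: -1/21992 ≈ -4.5471e-5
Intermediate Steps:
J = -24073 (J = -7*3439 = -24073)
u = -24073
R = 4 (R = (-2)² = 4)
I = 4
t(a, l) = a + 67*l (t(a, l) = 67*l + a = a + 67*l)
1/(t(I, 31) + u) = 1/((4 + 67*31) - 24073) = 1/((4 + 2077) - 24073) = 1/(2081 - 24073) = 1/(-21992) = -1/21992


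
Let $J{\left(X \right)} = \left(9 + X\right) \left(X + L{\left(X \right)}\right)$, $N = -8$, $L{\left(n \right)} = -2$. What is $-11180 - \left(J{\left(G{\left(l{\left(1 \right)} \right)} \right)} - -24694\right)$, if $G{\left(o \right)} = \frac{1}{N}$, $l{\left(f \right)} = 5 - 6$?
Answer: $- \frac{2294729}{64} \approx -35855.0$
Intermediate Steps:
$l{\left(f \right)} = -1$ ($l{\left(f \right)} = 5 - 6 = -1$)
$G{\left(o \right)} = - \frac{1}{8}$ ($G{\left(o \right)} = \frac{1}{-8} = - \frac{1}{8}$)
$J{\left(X \right)} = \left(-2 + X\right) \left(9 + X\right)$ ($J{\left(X \right)} = \left(9 + X\right) \left(X - 2\right) = \left(9 + X\right) \left(-2 + X\right) = \left(-2 + X\right) \left(9 + X\right)$)
$-11180 - \left(J{\left(G{\left(l{\left(1 \right)} \right)} \right)} - -24694\right) = -11180 - \left(\left(-18 + \left(- \frac{1}{8}\right)^{2} + 7 \left(- \frac{1}{8}\right)\right) - -24694\right) = -11180 - \left(\left(-18 + \frac{1}{64} - \frac{7}{8}\right) + 24694\right) = -11180 - \left(- \frac{1207}{64} + 24694\right) = -11180 - \frac{1579209}{64} = - \frac{2294729}{64}$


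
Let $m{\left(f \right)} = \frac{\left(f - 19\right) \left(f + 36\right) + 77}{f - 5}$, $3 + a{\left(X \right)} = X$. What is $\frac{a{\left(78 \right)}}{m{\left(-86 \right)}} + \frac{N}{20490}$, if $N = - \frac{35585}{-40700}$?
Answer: $- \frac{14783042633}{11538738600} \approx -1.2812$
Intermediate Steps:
$a{\left(X \right)} = -3 + X$
$N = \frac{647}{740}$ ($N = \left(-35585\right) \left(- \frac{1}{40700}\right) = \frac{647}{740} \approx 0.87432$)
$m{\left(f \right)} = \frac{77 + \left(-19 + f\right) \left(36 + f\right)}{-5 + f}$ ($m{\left(f \right)} = \frac{\left(-19 + f\right) \left(36 + f\right) + 77}{-5 + f} = \frac{77 + \left(-19 + f\right) \left(36 + f\right)}{-5 + f}$)
$\frac{a{\left(78 \right)}}{m{\left(-86 \right)}} + \frac{N}{20490} = \frac{-3 + 78}{\frac{1}{-5 - 86} \left(-607 + \left(-86\right)^{2} + 17 \left(-86\right)\right)} + \frac{647}{740 \cdot 20490} = \frac{75}{\frac{1}{-91} \left(-607 + 7396 - 1462\right)} + \frac{647}{740} \cdot \frac{1}{20490} = \frac{75}{\left(- \frac{1}{91}\right) 5327} + \frac{647}{15162600} = \frac{75}{- \frac{761}{13}} + \frac{647}{15162600} = 75 \left(- \frac{13}{761}\right) + \frac{647}{15162600} = - \frac{975}{761} + \frac{647}{15162600} = - \frac{14783042633}{11538738600}$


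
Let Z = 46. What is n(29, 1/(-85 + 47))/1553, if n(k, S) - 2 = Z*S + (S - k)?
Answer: -1073/59014 ≈ -0.018182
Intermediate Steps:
n(k, S) = 2 - k + 47*S (n(k, S) = 2 + (46*S + (S - k)) = 2 + (-k + 47*S) = 2 - k + 47*S)
n(29, 1/(-85 + 47))/1553 = (2 - 1*29 + 47/(-85 + 47))/1553 = (2 - 29 + 47/(-38))*(1/1553) = (2 - 29 + 47*(-1/38))*(1/1553) = (2 - 29 - 47/38)*(1/1553) = -1073/38*1/1553 = -1073/59014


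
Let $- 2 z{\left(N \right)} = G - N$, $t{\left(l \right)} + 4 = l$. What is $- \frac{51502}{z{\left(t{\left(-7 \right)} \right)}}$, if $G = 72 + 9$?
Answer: $\frac{25751}{23} \approx 1119.6$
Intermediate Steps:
$t{\left(l \right)} = -4 + l$
$G = 81$
$z{\left(N \right)} = - \frac{81}{2} + \frac{N}{2}$ ($z{\left(N \right)} = - \frac{81 - N}{2} = - \frac{81}{2} + \frac{N}{2}$)
$- \frac{51502}{z{\left(t{\left(-7 \right)} \right)}} = - \frac{51502}{- \frac{81}{2} + \frac{-4 - 7}{2}} = - \frac{51502}{- \frac{81}{2} + \frac{1}{2} \left(-11\right)} = - \frac{51502}{- \frac{81}{2} - \frac{11}{2}} = - \frac{51502}{-46} = \left(-51502\right) \left(- \frac{1}{46}\right) = \frac{25751}{23}$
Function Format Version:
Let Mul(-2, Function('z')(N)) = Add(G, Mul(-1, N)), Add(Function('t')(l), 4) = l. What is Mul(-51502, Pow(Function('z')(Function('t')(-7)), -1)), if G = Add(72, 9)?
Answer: Rational(25751, 23) ≈ 1119.6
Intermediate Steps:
Function('t')(l) = Add(-4, l)
G = 81
Function('z')(N) = Add(Rational(-81, 2), Mul(Rational(1, 2), N)) (Function('z')(N) = Mul(Rational(-1, 2), Add(81, Mul(-1, N))) = Add(Rational(-81, 2), Mul(Rational(1, 2), N)))
Mul(-51502, Pow(Function('z')(Function('t')(-7)), -1)) = Mul(-51502, Pow(Add(Rational(-81, 2), Mul(Rational(1, 2), Add(-4, -7))), -1)) = Mul(-51502, Pow(Add(Rational(-81, 2), Mul(Rational(1, 2), -11)), -1)) = Mul(-51502, Pow(Add(Rational(-81, 2), Rational(-11, 2)), -1)) = Mul(-51502, Pow(-46, -1)) = Mul(-51502, Rational(-1, 46)) = Rational(25751, 23)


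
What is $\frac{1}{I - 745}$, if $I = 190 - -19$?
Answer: $- \frac{1}{536} \approx -0.0018657$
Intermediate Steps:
$I = 209$ ($I = 190 + 19 = 209$)
$\frac{1}{I - 745} = \frac{1}{209 - 745} = \frac{1}{-536} = - \frac{1}{536}$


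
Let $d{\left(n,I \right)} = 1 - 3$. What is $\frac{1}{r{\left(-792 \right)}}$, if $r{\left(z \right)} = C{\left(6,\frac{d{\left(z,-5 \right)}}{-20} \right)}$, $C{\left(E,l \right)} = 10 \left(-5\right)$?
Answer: $- \frac{1}{50} \approx -0.02$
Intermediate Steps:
$d{\left(n,I \right)} = -2$
$C{\left(E,l \right)} = -50$
$r{\left(z \right)} = -50$
$\frac{1}{r{\left(-792 \right)}} = \frac{1}{-50} = - \frac{1}{50}$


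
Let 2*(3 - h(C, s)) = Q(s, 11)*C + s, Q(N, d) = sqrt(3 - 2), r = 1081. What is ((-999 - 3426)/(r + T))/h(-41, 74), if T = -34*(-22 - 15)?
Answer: 2950/21051 ≈ 0.14014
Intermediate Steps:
Q(N, d) = 1 (Q(N, d) = sqrt(1) = 1)
h(C, s) = 3 - C/2 - s/2 (h(C, s) = 3 - (1*C + s)/2 = 3 - (C + s)/2 = 3 + (-C/2 - s/2) = 3 - C/2 - s/2)
T = 1258 (T = -34*(-37) = 1258)
((-999 - 3426)/(r + T))/h(-41, 74) = ((-999 - 3426)/(1081 + 1258))/(3 - 1/2*(-41) - 1/2*74) = (-4425/2339)/(3 + 41/2 - 37) = (-4425*1/2339)/(-27/2) = -4425/2339*(-2/27) = 2950/21051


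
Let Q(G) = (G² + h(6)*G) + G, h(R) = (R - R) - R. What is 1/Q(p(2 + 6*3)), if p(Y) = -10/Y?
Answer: 4/11 ≈ 0.36364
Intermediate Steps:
h(R) = -R (h(R) = 0 - R = -R)
Q(G) = G² - 5*G (Q(G) = (G² + (-1*6)*G) + G = (G² - 6*G) + G = G² - 5*G)
1/Q(p(2 + 6*3)) = 1/((-10/(2 + 6*3))*(-5 - 10/(2 + 6*3))) = 1/((-10/(2 + 18))*(-5 - 10/(2 + 18))) = 1/((-10/20)*(-5 - 10/20)) = 1/((-10*1/20)*(-5 - 10*1/20)) = 1/(-(-5 - ½)/2) = 1/(-½*(-11/2)) = 1/(11/4) = 4/11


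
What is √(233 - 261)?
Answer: 2*I*√7 ≈ 5.2915*I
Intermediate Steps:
√(233 - 261) = √(-28) = 2*I*√7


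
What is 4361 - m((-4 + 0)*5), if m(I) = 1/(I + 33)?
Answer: 56692/13 ≈ 4360.9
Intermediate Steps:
m(I) = 1/(33 + I)
4361 - m((-4 + 0)*5) = 4361 - 1/(33 + (-4 + 0)*5) = 4361 - 1/(33 - 4*5) = 4361 - 1/(33 - 20) = 4361 - 1/13 = 56692/13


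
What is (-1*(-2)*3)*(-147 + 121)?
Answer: -156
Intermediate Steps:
(-1*(-2)*3)*(-147 + 121) = (2*3)*(-26) = 6*(-26) = -156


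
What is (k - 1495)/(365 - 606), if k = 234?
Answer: 1261/241 ≈ 5.2324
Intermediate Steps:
(k - 1495)/(365 - 606) = (234 - 1495)/(365 - 606) = -1261/(-241) = -1261*(-1/241) = 1261/241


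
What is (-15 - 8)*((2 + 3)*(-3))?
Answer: 345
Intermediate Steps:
(-15 - 8)*((2 + 3)*(-3)) = -115*(-3) = -23*(-15) = 345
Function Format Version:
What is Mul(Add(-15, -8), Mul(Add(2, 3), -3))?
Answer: 345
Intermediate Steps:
Mul(Add(-15, -8), Mul(Add(2, 3), -3)) = Mul(-23, Mul(5, -3)) = Mul(-23, -15) = 345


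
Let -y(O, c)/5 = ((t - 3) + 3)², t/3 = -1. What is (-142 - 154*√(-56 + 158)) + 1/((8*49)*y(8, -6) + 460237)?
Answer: -62848773/442597 - 154*√102 ≈ -1697.3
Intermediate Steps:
t = -3 (t = 3*(-1) = -3)
y(O, c) = -45 (y(O, c) = -5*((-3 - 3) + 3)² = -5*(-6 + 3)² = -5*(-3)² = -5*9 = -45)
(-142 - 154*√(-56 + 158)) + 1/((8*49)*y(8, -6) + 460237) = (-142 - 154*√(-56 + 158)) + 1/((8*49)*(-45) + 460237) = (-142 - 154*√102) + 1/(392*(-45) + 460237) = (-142 - 154*√102) + 1/(-17640 + 460237) = (-142 - 154*√102) + 1/442597 = -62848773/442597 - 154*√102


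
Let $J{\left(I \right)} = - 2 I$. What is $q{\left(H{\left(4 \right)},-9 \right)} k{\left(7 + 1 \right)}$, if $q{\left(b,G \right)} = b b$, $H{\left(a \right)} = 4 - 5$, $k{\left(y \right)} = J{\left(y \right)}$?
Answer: $-16$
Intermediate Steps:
$k{\left(y \right)} = - 2 y$
$H{\left(a \right)} = -1$ ($H{\left(a \right)} = 4 - 5 = -1$)
$q{\left(b,G \right)} = b^{2}$
$q{\left(H{\left(4 \right)},-9 \right)} k{\left(7 + 1 \right)} = \left(-1\right)^{2} \left(- 2 \left(7 + 1\right)\right) = 1 \left(\left(-2\right) 8\right) = 1 \left(-16\right) = -16$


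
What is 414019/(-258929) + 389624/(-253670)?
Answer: -102954576213/32841259715 ≈ -3.1349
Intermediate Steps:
414019/(-258929) + 389624/(-253670) = 414019*(-1/258929) + 389624*(-1/253670) = -414019/258929 - 194812/126835 = -102954576213/32841259715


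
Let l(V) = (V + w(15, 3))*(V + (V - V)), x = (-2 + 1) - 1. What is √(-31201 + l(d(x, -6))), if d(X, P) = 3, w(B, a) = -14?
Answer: I*√31234 ≈ 176.73*I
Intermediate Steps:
x = -2 (x = -1 - 1 = -2)
l(V) = V*(-14 + V) (l(V) = (V - 14)*(V + (V - V)) = (-14 + V)*(V + 0) = (-14 + V)*V = V*(-14 + V))
√(-31201 + l(d(x, -6))) = √(-31201 + 3*(-14 + 3)) = √(-31201 + 3*(-11)) = √(-31201 - 33) = √(-31234) = I*√31234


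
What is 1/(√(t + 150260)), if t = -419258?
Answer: -I*√268998/268998 ≈ -0.0019281*I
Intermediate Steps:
1/(√(t + 150260)) = 1/(√(-419258 + 150260)) = 1/(√(-268998)) = 1/(I*√268998) = -I*√268998/268998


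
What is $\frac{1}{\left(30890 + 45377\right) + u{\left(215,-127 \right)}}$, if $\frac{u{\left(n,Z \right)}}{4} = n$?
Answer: $\frac{1}{77127} \approx 1.2966 \cdot 10^{-5}$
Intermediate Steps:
$u{\left(n,Z \right)} = 4 n$
$\frac{1}{\left(30890 + 45377\right) + u{\left(215,-127 \right)}} = \frac{1}{\left(30890 + 45377\right) + 4 \cdot 215} = \frac{1}{76267 + 860} = \frac{1}{77127}$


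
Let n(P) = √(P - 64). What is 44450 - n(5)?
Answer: 44450 - I*√59 ≈ 44450.0 - 7.6811*I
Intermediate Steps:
n(P) = √(-64 + P)
44450 - n(5) = 44450 - √(-64 + 5) = 44450 - √(-59) = 44450 - I*√59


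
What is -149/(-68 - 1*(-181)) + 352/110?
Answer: 1063/565 ≈ 1.8814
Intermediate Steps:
-149/(-68 - 1*(-181)) + 352/110 = -149/(-68 + 181) + 352*(1/110) = -149/113 + 16/5 = 1063/565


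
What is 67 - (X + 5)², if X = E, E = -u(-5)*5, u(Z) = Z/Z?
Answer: 67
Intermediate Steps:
u(Z) = 1
E = -5 (E = -1*1*5 = -1*5 = -5)
X = -5
67 - (X + 5)² = 67 - (-5 + 5)² = 67 - 1*0² = 67 - 1*0 = 67 + 0 = 67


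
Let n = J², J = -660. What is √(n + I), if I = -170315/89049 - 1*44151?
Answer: √3104067520666614/89049 ≈ 625.66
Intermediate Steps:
I = -3931772714/89049 (I = -170315*1/89049 - 44151 = -170315/89049 - 44151 = -3931772714/89049 ≈ -44153.)
n = 435600 (n = (-660)² = 435600)
√(n + I) = √(435600 - 3931772714/89049) = √(34857971686/89049) = √3104067520666614/89049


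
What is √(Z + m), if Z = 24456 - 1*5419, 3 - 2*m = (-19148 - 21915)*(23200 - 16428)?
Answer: 3*√61803714/2 ≈ 11792.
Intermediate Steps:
m = 278078639/2 (m = 3/2 - (-19148 - 21915)*(23200 - 16428)/2 = 3/2 - (-41063)*6772/2 = 3/2 - ½*(-278078636) = 3/2 + 139039318 = 278078639/2 ≈ 1.3904e+8)
Z = 19037 (Z = 24456 - 5419 = 19037)
√(Z + m) = √(19037 + 278078639/2) = √(278116713/2) = 3*√61803714/2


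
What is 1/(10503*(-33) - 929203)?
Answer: -1/1275802 ≈ -7.8382e-7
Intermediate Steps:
1/(10503*(-33) - 929203) = 1/(-346599 - 929203) = 1/(-1275802) = -1/1275802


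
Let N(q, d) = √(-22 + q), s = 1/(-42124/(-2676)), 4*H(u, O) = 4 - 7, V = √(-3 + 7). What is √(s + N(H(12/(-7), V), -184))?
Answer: √(28180956 + 221803922*I*√91)/21062 ≈ 1.5546 + 1.534*I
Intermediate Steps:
V = 2 (V = √4 = 2)
H(u, O) = -¾ (H(u, O) = (4 - 7)/4 = (¼)*(-3) = -¾)
s = 669/10531 (s = 1/(-42124*(-1/2676)) = 1/(10531/669) = 669/10531 ≈ 0.063527)
√(s + N(H(12/(-7), V), -184)) = √(669/10531 + √(-22 - ¾)) = √(669/10531 + √(-91/4)) = √(669/10531 + I*√91/2)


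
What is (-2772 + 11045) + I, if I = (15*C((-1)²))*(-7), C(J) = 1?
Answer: 8168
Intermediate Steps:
I = -105 (I = (15*1)*(-7) = 15*(-7) = -105)
(-2772 + 11045) + I = (-2772 + 11045) - 105 = 8273 - 105 = 8168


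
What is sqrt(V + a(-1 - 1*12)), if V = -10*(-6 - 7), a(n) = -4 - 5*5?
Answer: sqrt(101) ≈ 10.050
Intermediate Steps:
a(n) = -29 (a(n) = -4 - 25 = -29)
V = 130 (V = -10*(-13) = 130)
sqrt(V + a(-1 - 1*12)) = sqrt(130 - 29) = sqrt(101)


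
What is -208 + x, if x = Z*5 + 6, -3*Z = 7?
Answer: -641/3 ≈ -213.67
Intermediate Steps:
Z = -7/3 (Z = -⅓*7 = -7/3 ≈ -2.3333)
x = -17/3 (x = -7/3*5 + 6 = -35/3 + 6 = -17/3 ≈ -5.6667)
-208 + x = -208 - 17/3 = -641/3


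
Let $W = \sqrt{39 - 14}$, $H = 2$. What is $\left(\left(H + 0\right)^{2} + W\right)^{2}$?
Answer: $81$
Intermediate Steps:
$W = 5$ ($W = \sqrt{25} = 5$)
$\left(\left(H + 0\right)^{2} + W\right)^{2} = \left(\left(2 + 0\right)^{2} + 5\right)^{2} = \left(2^{2} + 5\right)^{2} = \left(4 + 5\right)^{2} = 9^{2} = 81$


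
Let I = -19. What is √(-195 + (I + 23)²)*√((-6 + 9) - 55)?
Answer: -2*√2327 ≈ -96.478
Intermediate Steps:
√(-195 + (I + 23)²)*√((-6 + 9) - 55) = √(-195 + (-19 + 23)²)*√((-6 + 9) - 55) = √(-195 + 4²)*√(3 - 55) = √(-195 + 16)*√(-52) = √(-179)*(2*I*√13) = (I*√179)*(2*I*√13) = -2*√2327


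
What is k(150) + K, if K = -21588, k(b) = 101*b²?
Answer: 2250912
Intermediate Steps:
k(150) + K = 101*150² - 21588 = 101*22500 - 21588 = 2272500 - 21588 = 2250912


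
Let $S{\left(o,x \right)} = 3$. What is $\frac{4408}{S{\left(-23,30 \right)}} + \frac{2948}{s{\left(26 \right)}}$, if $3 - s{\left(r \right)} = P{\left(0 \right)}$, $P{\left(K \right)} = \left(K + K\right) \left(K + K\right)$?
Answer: $2452$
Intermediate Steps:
$P{\left(K \right)} = 4 K^{2}$ ($P{\left(K \right)} = 2 K 2 K = 4 K^{2}$)
$s{\left(r \right)} = 3$ ($s{\left(r \right)} = 3 - 4 \cdot 0^{2} = 3 - 4 \cdot 0 = 3 - 0 = 3 + 0 = 3$)
$\frac{4408}{S{\left(-23,30 \right)}} + \frac{2948}{s{\left(26 \right)}} = \frac{4408}{3} + \frac{2948}{3} = 2452$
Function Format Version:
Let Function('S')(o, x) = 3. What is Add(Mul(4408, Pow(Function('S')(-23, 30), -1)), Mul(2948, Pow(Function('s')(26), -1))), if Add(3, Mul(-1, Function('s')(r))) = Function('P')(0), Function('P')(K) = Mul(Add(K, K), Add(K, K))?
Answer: 2452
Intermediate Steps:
Function('P')(K) = Mul(4, Pow(K, 2)) (Function('P')(K) = Mul(Mul(2, K), Mul(2, K)) = Mul(4, Pow(K, 2)))
Function('s')(r) = 3 (Function('s')(r) = Add(3, Mul(-1, Mul(4, Pow(0, 2)))) = Add(3, Mul(-1, Mul(4, 0))) = Add(3, Mul(-1, 0)) = Add(3, 0) = 3)
Add(Mul(4408, Pow(Function('S')(-23, 30), -1)), Mul(2948, Pow(Function('s')(26), -1))) = Add(Mul(4408, Pow(3, -1)), Mul(2948, Pow(3, -1))) = Add(Mul(4408, Rational(1, 3)), Mul(2948, Rational(1, 3))) = Add(Rational(4408, 3), Rational(2948, 3)) = 2452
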